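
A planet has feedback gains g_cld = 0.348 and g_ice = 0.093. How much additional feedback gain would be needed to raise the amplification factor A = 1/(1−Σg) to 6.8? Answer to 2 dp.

0.41

Current total gain = 0.441.
Target gain for A = 6.8: g* = 1 − 1/6.8 = 0.8529.
Additional gain needed = 0.8529 − 0.441 = 0.41.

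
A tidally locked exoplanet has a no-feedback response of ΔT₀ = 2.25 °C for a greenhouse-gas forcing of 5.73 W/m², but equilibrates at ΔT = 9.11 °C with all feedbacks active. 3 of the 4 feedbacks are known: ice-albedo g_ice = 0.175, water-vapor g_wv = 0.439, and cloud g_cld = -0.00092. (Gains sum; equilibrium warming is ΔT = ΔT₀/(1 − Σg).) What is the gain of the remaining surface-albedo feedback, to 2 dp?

Amplification A = ΔT/ΔT₀ = 9.11/2.25 = 4.049.
Total gain g = 1 − 1/A = 1 − 1/4.049 = 0.753.
Known gains sum to 0.175 + 0.439 − 0.00092 = 0.61308.
g_alb = 0.753 − 0.61308 = 0.14.

0.14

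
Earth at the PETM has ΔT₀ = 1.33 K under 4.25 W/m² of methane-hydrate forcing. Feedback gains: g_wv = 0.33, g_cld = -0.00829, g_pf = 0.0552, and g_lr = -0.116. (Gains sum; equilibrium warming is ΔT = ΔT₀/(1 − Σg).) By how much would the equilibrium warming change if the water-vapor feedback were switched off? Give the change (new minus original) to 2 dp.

-0.56 K

Original: g = 0.26091, ΔT = 1.33/(1−0.26091) = 1.7995 K.
Without water-vapor: g' = -0.06909, ΔT' = 1.33/(1+0.06909) = 1.2440 K.
Change = 1.2440 − 1.7995 = -0.56 K.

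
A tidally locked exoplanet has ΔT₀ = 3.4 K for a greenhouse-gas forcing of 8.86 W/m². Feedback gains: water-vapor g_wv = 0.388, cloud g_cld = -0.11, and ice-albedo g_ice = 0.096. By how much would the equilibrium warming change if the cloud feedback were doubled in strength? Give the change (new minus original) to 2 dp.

-0.81 K

Original: g = 0.374, ΔT = 3.4/(1−0.374) = 5.4313 K.
With doubled cloud: g' = 0.264, ΔT' = 3.4/(1−0.264) = 4.6196 K.
Change = 4.6196 − 5.4313 = -0.81 K.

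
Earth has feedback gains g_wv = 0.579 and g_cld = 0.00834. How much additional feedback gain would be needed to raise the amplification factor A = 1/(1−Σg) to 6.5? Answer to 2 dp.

0.26

Current total gain = 0.58734.
Target gain for A = 6.5: g* = 1 − 1/6.5 = 0.8462.
Additional gain needed = 0.8462 − 0.58734 = 0.26.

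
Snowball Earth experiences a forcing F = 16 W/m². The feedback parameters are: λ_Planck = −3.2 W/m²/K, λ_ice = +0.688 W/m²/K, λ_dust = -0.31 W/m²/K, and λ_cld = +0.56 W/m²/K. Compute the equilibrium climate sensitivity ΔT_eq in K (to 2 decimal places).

Net feedback parameter λ = (−3.2) + (+0.688) + (-0.31) + (+0.56) = -2.262 W/m²/K.
ΔT = −F/λ = −16/(-2.262) = 7.07 K.

7.07 K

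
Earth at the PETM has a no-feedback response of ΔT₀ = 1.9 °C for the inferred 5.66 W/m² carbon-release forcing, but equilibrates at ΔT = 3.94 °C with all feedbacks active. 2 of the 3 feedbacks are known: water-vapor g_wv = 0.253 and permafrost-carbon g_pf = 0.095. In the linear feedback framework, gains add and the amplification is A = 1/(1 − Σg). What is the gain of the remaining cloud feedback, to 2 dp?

0.17

Amplification A = ΔT/ΔT₀ = 3.94/1.9 = 2.074.
Total gain g = 1 − 1/A = 1 − 1/2.074 = 0.5178.
Known gains sum to 0.253 + 0.095 = 0.348.
g_cld = 0.5178 − 0.348 = 0.17.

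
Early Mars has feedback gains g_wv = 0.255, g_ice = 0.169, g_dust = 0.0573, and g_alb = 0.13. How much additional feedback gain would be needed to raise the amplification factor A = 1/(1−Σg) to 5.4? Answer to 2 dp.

Current total gain = 0.6113.
Target gain for A = 5.4: g* = 1 − 1/5.4 = 0.8148.
Additional gain needed = 0.8148 − 0.6113 = 0.20.

0.20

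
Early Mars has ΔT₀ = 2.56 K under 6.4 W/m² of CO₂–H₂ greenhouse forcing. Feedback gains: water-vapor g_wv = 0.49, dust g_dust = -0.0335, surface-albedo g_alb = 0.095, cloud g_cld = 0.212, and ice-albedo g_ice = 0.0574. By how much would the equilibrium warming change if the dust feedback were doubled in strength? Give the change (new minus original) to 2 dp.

-2.25 K

Original: g = 0.8209, ΔT = 2.56/(1−0.8209) = 14.2937 K.
With doubled dust: g' = 0.7874, ΔT' = 2.56/(1−0.7874) = 12.0414 K.
Change = 12.0414 − 14.2937 = -2.25 K.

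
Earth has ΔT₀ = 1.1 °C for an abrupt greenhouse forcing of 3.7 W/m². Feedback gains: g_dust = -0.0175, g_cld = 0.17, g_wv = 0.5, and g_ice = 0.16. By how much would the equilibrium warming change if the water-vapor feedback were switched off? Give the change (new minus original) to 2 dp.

-4.27 °C

Original: g = 0.8125, ΔT = 1.1/(1−0.8125) = 5.8667 °C.
Without water-vapor: g' = 0.3125, ΔT' = 1.1/(1−0.3125) = 1.6000 °C.
Change = 1.6000 − 5.8667 = -4.27 °C.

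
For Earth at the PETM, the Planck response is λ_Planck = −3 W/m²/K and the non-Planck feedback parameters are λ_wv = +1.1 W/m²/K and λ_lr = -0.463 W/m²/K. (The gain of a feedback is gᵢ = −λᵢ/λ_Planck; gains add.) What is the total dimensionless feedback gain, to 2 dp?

Convert to gains: g_wv = 1.1/3 = 0.3667; g_lr = -0.463/3 = -0.1543.
Total gain g = 0.2124.

0.21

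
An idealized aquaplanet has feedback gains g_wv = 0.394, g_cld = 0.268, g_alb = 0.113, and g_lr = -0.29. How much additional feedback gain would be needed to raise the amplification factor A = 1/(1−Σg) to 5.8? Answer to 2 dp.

Current total gain = 0.485.
Target gain for A = 5.8: g* = 1 − 1/5.8 = 0.8276.
Additional gain needed = 0.8276 − 0.485 = 0.34.

0.34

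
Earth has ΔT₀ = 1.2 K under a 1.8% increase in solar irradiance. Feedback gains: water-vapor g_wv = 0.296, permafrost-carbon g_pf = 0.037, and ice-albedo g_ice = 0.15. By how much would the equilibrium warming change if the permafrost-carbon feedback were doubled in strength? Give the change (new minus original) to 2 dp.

Original: g = 0.483, ΔT = 1.2/(1−0.483) = 2.3211 K.
With doubled permafrost-carbon: g' = 0.52, ΔT' = 1.2/(1−0.52) = 2.5000 K.
Change = 2.5000 − 2.3211 = 0.18 K.

0.18 K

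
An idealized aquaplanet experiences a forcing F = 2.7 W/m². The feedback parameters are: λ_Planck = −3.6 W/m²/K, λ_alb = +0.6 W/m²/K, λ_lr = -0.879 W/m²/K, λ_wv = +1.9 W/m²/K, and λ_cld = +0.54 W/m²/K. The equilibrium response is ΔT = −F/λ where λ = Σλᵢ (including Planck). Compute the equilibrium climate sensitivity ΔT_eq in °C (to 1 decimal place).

Net feedback parameter λ = (−3.6) + (+0.6) + (-0.879) + (+1.9) + (+0.54) = -1.439 W/m²/K.
ΔT = −F/λ = −2.7/(-1.439) = 1.9 °C.

1.9 °C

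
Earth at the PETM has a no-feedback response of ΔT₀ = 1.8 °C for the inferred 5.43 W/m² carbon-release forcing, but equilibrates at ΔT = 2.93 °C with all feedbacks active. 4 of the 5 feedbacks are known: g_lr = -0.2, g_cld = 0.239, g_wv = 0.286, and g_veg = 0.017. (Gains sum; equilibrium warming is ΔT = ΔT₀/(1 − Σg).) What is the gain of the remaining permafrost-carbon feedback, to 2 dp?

Amplification A = ΔT/ΔT₀ = 2.93/1.8 = 1.628.
Total gain g = 1 − 1/A = 1 − 1/1.628 = 0.3857.
Known gains sum to -0.2 + 0.239 + 0.286 + 0.017 = 0.342.
g_pf = 0.3857 − 0.342 = 0.04.

0.04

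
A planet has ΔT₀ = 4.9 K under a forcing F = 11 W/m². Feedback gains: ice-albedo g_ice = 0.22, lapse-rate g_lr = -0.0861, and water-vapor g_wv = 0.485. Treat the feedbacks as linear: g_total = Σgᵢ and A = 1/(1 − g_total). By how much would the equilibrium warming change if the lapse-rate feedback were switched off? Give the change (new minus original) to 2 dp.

3.75 K

Original: g = 0.6189, ΔT = 4.9/(1−0.6189) = 12.8575 K.
Without lapse-rate: g' = 0.705, ΔT' = 4.9/(1−0.705) = 16.6102 K.
Change = 16.6102 − 12.8575 = 3.75 K.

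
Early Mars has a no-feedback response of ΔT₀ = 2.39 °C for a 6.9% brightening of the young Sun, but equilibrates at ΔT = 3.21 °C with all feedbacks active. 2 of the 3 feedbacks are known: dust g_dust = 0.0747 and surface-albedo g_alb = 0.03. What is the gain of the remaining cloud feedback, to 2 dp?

Amplification A = ΔT/ΔT₀ = 3.21/2.39 = 1.343.
Total gain g = 1 − 1/A = 1 − 1/1.343 = 0.2554.
Known gains sum to 0.0747 + 0.03 = 0.1047.
g_cld = 0.2554 − 0.1047 = 0.15.

0.15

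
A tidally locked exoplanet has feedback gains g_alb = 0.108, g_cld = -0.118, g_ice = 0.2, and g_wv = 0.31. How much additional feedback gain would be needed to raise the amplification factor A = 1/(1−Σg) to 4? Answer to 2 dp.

Current total gain = 0.5.
Target gain for A = 4: g* = 1 − 1/4 = 0.75.
Additional gain needed = 0.75 − 0.5 = 0.25.

0.25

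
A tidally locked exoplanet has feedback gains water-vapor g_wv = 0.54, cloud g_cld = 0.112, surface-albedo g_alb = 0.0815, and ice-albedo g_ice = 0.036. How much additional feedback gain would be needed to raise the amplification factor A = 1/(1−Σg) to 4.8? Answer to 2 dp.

0.02

Current total gain = 0.7695.
Target gain for A = 4.8: g* = 1 − 1/4.8 = 0.7917.
Additional gain needed = 0.7917 − 0.7695 = 0.02.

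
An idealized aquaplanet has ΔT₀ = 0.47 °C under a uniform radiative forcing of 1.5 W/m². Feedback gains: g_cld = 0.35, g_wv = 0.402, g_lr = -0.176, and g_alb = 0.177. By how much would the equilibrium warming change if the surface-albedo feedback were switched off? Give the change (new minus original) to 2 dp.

-0.79 °C

Original: g = 0.753, ΔT = 0.47/(1−0.753) = 1.9028 °C.
Without surface-albedo: g' = 0.576, ΔT' = 0.47/(1−0.576) = 1.1085 °C.
Change = 1.1085 − 1.9028 = -0.79 °C.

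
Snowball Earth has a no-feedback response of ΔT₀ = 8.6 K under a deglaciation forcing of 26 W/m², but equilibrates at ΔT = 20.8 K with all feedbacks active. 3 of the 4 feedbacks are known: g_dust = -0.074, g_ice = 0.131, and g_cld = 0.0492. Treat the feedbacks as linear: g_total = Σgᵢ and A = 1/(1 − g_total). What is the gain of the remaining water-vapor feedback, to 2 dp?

0.48

Amplification A = ΔT/ΔT₀ = 20.8/8.6 = 2.419.
Total gain g = 1 − 1/A = 1 − 1/2.419 = 0.5866.
Known gains sum to -0.074 + 0.131 + 0.0492 = 0.1062.
g_wv = 0.5866 − 0.1062 = 0.48.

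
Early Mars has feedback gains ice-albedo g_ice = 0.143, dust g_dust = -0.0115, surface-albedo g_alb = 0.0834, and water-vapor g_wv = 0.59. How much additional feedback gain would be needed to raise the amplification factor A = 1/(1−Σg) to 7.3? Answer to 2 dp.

0.06

Current total gain = 0.8049.
Target gain for A = 7.3: g* = 1 − 1/7.3 = 0.863.
Additional gain needed = 0.863 − 0.8049 = 0.06.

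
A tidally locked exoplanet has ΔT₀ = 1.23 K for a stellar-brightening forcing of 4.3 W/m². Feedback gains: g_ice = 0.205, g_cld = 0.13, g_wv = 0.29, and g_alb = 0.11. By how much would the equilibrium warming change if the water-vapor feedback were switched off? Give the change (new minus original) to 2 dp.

Original: g = 0.735, ΔT = 1.23/(1−0.735) = 4.6415 K.
Without water-vapor: g' = 0.445, ΔT' = 1.23/(1−0.445) = 2.2162 K.
Change = 2.2162 − 4.6415 = -2.43 K.

-2.43 K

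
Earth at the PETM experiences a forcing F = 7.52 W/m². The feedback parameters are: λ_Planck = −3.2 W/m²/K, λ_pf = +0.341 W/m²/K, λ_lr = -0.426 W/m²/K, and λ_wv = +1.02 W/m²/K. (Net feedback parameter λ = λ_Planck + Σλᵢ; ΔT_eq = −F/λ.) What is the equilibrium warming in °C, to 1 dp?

3.3 °C

Net feedback parameter λ = (−3.2) + (+0.341) + (-0.426) + (+1.02) = -2.265 W/m²/K.
ΔT = −F/λ = −7.52/(-2.265) = 3.3 °C.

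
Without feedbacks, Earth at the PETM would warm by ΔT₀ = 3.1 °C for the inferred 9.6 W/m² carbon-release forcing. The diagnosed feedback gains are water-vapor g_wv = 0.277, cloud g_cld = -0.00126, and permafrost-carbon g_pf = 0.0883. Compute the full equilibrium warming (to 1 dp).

Total gain g = 0.277 − 0.00126 + 0.0883 = 0.36404.
Amplification A = 1/(1 − 0.36404) = 1.572.
ΔT = 3.1 × 1.572 = 4.9 °C.

4.9 °C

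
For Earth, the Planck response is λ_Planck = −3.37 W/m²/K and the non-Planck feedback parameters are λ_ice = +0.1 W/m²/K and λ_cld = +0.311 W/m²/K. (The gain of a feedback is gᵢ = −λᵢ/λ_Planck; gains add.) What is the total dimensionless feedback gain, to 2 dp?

0.12

Convert to gains: g_ice = 0.1/3.37 = 0.02967; g_cld = 0.311/3.37 = 0.09228.
Total gain g = 0.12195.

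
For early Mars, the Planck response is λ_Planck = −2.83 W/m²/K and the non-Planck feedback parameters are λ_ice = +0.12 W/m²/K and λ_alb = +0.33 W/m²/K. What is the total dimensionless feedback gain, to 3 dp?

Convert to gains: g_ice = 0.12/2.83 = 0.0424; g_alb = 0.33/2.83 = 0.1166.
Total gain g = 0.159.

0.159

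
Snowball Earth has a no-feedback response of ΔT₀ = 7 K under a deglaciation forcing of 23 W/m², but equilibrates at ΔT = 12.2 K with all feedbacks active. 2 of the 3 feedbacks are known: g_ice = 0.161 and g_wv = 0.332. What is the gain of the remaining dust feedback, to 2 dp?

Amplification A = ΔT/ΔT₀ = 12.2/7 = 1.743.
Total gain g = 1 − 1/A = 1 − 1/1.743 = 0.4263.
Known gains sum to 0.161 + 0.332 = 0.493.
g_dust = 0.4263 − 0.493 = -0.07.

-0.07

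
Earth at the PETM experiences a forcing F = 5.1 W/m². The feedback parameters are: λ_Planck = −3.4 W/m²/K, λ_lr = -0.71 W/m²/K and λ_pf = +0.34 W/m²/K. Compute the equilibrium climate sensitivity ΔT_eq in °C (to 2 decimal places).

1.35 °C

Net feedback parameter λ = (−3.4) + (-0.71) + (+0.34) = -3.77 W/m²/K.
ΔT = −F/λ = −5.1/(-3.77) = 1.35 °C.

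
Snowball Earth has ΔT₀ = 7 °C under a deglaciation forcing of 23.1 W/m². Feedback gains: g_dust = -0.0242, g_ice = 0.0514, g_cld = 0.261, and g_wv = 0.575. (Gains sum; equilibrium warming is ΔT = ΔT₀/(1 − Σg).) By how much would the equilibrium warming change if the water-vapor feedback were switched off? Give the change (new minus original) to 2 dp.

-41.34 °C

Original: g = 0.8632, ΔT = 7/(1−0.8632) = 51.1696 °C.
Without water-vapor: g' = 0.2882, ΔT' = 7/(1−0.2882) = 9.8342 °C.
Change = 9.8342 − 51.1696 = -41.34 °C.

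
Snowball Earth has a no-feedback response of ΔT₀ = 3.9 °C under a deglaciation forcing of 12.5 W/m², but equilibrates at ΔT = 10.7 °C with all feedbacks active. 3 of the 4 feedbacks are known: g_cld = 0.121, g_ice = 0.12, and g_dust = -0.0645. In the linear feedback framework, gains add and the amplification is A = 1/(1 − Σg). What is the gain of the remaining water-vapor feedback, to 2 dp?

0.46

Amplification A = ΔT/ΔT₀ = 10.7/3.9 = 2.744.
Total gain g = 1 − 1/A = 1 − 1/2.744 = 0.6356.
Known gains sum to 0.121 + 0.12 − 0.0645 = 0.1765.
g_wv = 0.6356 − 0.1765 = 0.46.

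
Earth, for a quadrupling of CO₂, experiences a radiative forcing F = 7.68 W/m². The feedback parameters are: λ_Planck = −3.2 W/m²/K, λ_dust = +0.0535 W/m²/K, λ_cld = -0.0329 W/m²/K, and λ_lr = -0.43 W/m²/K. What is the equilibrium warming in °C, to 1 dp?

Net feedback parameter λ = (−3.2) + (+0.0535) + (-0.0329) + (-0.43) = -3.6094 W/m²/K.
ΔT = −F/λ = −7.68/(-3.6094) = 2.1 °C.

2.1 °C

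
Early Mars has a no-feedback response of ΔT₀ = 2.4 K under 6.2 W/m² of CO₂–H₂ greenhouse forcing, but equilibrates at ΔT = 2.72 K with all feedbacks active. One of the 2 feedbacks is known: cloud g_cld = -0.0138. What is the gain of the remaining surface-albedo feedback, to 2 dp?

0.13

Amplification A = ΔT/ΔT₀ = 2.72/2.4 = 1.133.
Total gain g = 1 − 1/A = 1 − 1/1.133 = 0.1174.
The known gain is -0.0138.
g_alb = 0.1174 + 0.0138 = 0.13.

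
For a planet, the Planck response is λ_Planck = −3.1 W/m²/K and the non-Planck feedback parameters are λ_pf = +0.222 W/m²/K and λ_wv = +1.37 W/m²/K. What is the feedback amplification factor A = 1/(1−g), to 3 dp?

2.056

Convert to gains: g_pf = 0.222/3.1 = 0.07161; g_wv = 1.37/3.1 = 0.4419.
Total gain g = 0.51351.
A = 1/(1 − 0.51351) = 2.056.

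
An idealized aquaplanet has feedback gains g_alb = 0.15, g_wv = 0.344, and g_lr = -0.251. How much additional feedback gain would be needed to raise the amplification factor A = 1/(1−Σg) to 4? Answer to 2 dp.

Current total gain = 0.243.
Target gain for A = 4: g* = 1 − 1/4 = 0.75.
Additional gain needed = 0.75 − 0.243 = 0.51.

0.51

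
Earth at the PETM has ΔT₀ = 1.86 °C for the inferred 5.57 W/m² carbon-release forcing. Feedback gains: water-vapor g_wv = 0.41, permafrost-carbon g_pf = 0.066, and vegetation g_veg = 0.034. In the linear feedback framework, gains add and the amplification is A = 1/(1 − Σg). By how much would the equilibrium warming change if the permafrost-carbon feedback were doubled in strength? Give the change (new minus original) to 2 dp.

0.59 °C

Original: g = 0.51, ΔT = 1.86/(1−0.51) = 3.7959 °C.
With doubled permafrost-carbon: g' = 0.576, ΔT' = 1.86/(1−0.576) = 4.3868 °C.
Change = 4.3868 − 3.7959 = 0.59 °C.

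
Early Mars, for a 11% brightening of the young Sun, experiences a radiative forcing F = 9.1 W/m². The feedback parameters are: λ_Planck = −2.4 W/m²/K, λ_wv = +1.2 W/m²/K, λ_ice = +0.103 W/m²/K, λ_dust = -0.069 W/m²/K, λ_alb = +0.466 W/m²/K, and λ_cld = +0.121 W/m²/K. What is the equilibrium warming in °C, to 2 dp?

15.72 °C

Net feedback parameter λ = (−2.4) + (+1.2) + (+0.103) + (-0.069) + (+0.466) + (+0.121) = -0.579 W/m²/K.
ΔT = −F/λ = −9.1/(-0.579) = 15.72 °C.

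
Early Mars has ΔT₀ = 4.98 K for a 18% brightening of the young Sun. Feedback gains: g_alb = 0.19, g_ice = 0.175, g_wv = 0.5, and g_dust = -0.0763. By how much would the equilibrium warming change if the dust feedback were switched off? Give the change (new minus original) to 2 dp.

13.32 K

Original: g = 0.7887, ΔT = 4.98/(1−0.7887) = 23.5684 K.
Without dust: g' = 0.865, ΔT' = 4.98/(1−0.865) = 36.8889 K.
Change = 36.8889 − 23.5684 = 13.32 K.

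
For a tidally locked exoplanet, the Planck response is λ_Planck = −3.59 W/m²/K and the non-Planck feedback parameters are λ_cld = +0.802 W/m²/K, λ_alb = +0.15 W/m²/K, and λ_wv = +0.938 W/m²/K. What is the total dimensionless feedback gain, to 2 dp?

Convert to gains: g_cld = 0.802/3.59 = 0.2234; g_alb = 0.15/3.59 = 0.04178; g_wv = 0.938/3.59 = 0.2613.
Total gain g = 0.52648.

0.53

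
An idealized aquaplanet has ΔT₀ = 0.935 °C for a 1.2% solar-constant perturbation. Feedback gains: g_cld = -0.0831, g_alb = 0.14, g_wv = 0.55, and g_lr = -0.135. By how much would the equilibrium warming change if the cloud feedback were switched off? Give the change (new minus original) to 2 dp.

0.33 °C

Original: g = 0.4719, ΔT = 0.935/(1−0.4719) = 1.7705 °C.
Without cloud: g' = 0.555, ΔT' = 0.935/(1−0.555) = 2.1011 °C.
Change = 2.1011 − 1.7705 = 0.33 °C.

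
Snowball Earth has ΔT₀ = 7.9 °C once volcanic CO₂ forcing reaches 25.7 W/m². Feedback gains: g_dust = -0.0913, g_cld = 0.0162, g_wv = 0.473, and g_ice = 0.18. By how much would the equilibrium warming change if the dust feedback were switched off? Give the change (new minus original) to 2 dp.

Original: g = 0.5779, ΔT = 7.9/(1−0.5779) = 18.7159 °C.
Without dust: g' = 0.6692, ΔT' = 7.9/(1−0.6692) = 23.8815 °C.
Change = 23.8815 − 18.7159 = 5.17 °C.

5.17 °C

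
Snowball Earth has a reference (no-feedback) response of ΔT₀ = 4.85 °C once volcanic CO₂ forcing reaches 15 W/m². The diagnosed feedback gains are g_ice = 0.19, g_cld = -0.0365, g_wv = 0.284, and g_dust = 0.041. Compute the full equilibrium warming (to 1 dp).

9.3 °C

Total gain g = 0.19 − 0.0365 + 0.284 + 0.041 = 0.4785.
Amplification A = 1/(1 − 0.4785) = 1.918.
ΔT = 4.85 × 1.918 = 9.3 °C.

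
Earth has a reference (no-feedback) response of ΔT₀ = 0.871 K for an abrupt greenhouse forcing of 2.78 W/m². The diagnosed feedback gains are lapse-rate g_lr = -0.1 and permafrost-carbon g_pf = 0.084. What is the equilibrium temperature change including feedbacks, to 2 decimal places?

0.86 K

Total gain g = -0.1 + 0.084 = -0.016.
Amplification A = 1/(1 + 0.016) = 0.9843.
ΔT = 0.871 × 0.9843 = 0.86 K.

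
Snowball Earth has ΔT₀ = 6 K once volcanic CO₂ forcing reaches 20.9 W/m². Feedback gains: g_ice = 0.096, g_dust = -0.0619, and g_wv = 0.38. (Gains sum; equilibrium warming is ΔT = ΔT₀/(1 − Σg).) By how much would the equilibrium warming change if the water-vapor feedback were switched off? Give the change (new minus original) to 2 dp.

-4.03 K

Original: g = 0.4141, ΔT = 6/(1−0.4141) = 10.2407 K.
Without water-vapor: g' = 0.0341, ΔT' = 6/(1−0.0341) = 6.2118 K.
Change = 6.2118 − 10.2407 = -4.03 K.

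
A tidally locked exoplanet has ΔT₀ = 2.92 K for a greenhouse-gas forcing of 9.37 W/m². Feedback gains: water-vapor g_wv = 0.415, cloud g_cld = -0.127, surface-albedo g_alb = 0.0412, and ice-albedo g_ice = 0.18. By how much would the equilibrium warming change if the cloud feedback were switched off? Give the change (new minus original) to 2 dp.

Original: g = 0.5092, ΔT = 2.92/(1−0.5092) = 5.9495 K.
Without cloud: g' = 0.6362, ΔT' = 2.92/(1−0.6362) = 8.0264 K.
Change = 8.0264 − 5.9495 = 2.08 K.

2.08 K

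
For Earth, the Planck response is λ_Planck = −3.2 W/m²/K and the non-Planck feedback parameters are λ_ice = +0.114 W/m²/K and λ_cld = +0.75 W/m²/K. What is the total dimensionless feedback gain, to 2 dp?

Convert to gains: g_ice = 0.114/3.2 = 0.03562; g_cld = 0.75/3.2 = 0.2344.
Total gain g = 0.27002.

0.27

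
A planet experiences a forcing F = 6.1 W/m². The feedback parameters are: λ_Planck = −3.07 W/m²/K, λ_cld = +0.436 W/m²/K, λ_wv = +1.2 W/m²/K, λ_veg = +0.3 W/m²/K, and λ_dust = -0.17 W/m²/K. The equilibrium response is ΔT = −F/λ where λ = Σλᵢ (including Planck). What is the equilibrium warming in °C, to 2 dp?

4.68 °C

Net feedback parameter λ = (−3.07) + (+0.436) + (+1.2) + (+0.3) + (-0.17) = -1.304 W/m²/K.
ΔT = −F/λ = −6.1/(-1.304) = 4.68 °C.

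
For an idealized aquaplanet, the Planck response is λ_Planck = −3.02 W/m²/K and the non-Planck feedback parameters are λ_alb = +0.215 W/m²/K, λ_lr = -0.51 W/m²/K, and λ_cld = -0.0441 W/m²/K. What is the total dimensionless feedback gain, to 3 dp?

-0.112

Convert to gains: g_alb = 0.215/3.02 = 0.07119; g_lr = -0.51/3.02 = -0.1689; g_cld = -0.0441/3.02 = -0.0146.
Total gain g = -0.11231.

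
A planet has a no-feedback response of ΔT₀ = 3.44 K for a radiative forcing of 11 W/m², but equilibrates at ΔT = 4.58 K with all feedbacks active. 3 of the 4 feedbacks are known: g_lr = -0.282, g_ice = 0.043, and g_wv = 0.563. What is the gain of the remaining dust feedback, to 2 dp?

Amplification A = ΔT/ΔT₀ = 4.58/3.44 = 1.331.
Total gain g = 1 − 1/A = 1 − 1/1.331 = 0.2487.
Known gains sum to -0.282 + 0.043 + 0.563 = 0.324.
g_dust = 0.2487 − 0.324 = -0.08.

-0.08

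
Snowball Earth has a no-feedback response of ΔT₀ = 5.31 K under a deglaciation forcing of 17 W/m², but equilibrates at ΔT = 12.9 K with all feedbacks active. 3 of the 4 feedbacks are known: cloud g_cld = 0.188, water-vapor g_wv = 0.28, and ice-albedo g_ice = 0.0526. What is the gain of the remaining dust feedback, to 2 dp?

Amplification A = ΔT/ΔT₀ = 12.9/5.31 = 2.429.
Total gain g = 1 − 1/A = 1 − 1/2.429 = 0.5883.
Known gains sum to 0.188 + 0.28 + 0.0526 = 0.5206.
g_dust = 0.5883 − 0.5206 = 0.07.

0.07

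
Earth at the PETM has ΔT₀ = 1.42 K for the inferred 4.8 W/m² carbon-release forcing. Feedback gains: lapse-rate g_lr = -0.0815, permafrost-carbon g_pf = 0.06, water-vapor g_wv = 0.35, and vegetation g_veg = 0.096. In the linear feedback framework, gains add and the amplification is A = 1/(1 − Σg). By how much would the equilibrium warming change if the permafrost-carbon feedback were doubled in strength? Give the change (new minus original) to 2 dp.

Original: g = 0.4245, ΔT = 1.42/(1−0.4245) = 2.4674 K.
With doubled permafrost-carbon: g' = 0.4845, ΔT' = 1.42/(1−0.4845) = 2.7546 K.
Change = 2.7546 − 2.4674 = 0.29 K.

0.29 K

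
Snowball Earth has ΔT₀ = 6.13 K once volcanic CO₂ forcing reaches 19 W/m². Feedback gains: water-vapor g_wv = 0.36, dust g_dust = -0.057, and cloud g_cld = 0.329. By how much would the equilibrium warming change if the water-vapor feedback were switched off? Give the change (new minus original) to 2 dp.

-8.24 K

Original: g = 0.632, ΔT = 6.13/(1−0.632) = 16.6576 K.
Without water-vapor: g' = 0.272, ΔT' = 6.13/(1−0.272) = 8.4203 K.
Change = 8.4203 − 16.6576 = -8.24 K.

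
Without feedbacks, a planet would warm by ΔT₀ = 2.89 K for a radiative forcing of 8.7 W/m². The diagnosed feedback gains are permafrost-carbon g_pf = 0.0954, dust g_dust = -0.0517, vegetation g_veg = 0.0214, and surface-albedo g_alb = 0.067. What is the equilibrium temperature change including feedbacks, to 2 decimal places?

Total gain g = 0.0954 − 0.0517 + 0.0214 + 0.067 = 0.1321.
Amplification A = 1/(1 − 0.1321) = 1.152.
ΔT = 2.89 × 1.152 = 3.33 K.

3.33 K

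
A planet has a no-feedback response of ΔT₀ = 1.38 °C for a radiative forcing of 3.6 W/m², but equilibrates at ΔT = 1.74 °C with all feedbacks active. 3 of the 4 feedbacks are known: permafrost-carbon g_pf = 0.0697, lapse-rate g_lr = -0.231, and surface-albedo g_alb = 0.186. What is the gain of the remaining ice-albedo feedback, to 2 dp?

0.18

Amplification A = ΔT/ΔT₀ = 1.74/1.38 = 1.261.
Total gain g = 1 − 1/A = 1 − 1/1.261 = 0.207.
Known gains sum to 0.0697 − 0.231 + 0.186 = 0.0247.
g_ice = 0.207 − 0.0247 = 0.18.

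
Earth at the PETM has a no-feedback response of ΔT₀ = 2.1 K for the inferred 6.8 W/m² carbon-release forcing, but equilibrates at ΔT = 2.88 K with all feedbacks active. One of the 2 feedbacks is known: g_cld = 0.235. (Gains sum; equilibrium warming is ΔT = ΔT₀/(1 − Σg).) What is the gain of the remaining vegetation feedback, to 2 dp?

0.04

Amplification A = ΔT/ΔT₀ = 2.88/2.1 = 1.371.
Total gain g = 1 − 1/A = 1 − 1/1.371 = 0.2706.
The known gain is 0.235.
g_veg = 0.2706 − 0.235 = 0.04.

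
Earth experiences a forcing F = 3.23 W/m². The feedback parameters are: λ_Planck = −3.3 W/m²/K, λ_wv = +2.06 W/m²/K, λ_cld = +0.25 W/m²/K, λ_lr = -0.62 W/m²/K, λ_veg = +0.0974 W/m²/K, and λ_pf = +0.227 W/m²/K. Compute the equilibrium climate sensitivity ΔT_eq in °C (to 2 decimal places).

Net feedback parameter λ = (−3.3) + (+2.06) + (+0.25) + (-0.62) + (+0.0974) + (+0.227) = -1.2856 W/m²/K.
ΔT = −F/λ = −3.23/(-1.2856) = 2.51 °C.

2.51 °C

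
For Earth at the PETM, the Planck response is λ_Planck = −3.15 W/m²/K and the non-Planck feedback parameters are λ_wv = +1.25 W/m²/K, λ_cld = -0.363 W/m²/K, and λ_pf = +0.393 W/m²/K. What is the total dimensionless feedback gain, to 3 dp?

Convert to gains: g_wv = 1.25/3.15 = 0.3968; g_cld = -0.363/3.15 = -0.1152; g_pf = 0.393/3.15 = 0.1248.
Total gain g = 0.4064.

0.406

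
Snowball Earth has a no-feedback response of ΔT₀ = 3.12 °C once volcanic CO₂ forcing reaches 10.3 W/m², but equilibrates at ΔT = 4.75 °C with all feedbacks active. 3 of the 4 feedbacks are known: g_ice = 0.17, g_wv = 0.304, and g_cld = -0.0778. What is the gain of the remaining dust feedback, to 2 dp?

Amplification A = ΔT/ΔT₀ = 4.75/3.12 = 1.522.
Total gain g = 1 − 1/A = 1 − 1/1.522 = 0.343.
Known gains sum to 0.17 + 0.304 − 0.0778 = 0.3962.
g_dust = 0.343 − 0.3962 = -0.05.

-0.05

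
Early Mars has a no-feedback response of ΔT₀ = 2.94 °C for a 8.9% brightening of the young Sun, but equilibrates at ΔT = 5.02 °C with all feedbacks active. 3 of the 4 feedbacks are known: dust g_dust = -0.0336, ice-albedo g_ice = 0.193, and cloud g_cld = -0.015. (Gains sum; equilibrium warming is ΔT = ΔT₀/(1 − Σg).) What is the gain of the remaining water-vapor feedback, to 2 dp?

Amplification A = ΔT/ΔT₀ = 5.02/2.94 = 1.707.
Total gain g = 1 − 1/A = 1 − 1/1.707 = 0.4142.
Known gains sum to -0.0336 + 0.193 − 0.015 = 0.1444.
g_wv = 0.4142 − 0.1444 = 0.27.

0.27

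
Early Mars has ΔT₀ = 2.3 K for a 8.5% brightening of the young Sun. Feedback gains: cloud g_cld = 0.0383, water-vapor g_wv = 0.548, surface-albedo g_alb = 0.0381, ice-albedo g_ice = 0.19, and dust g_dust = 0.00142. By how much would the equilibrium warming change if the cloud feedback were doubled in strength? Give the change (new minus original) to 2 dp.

3.28 K

Original: g = 0.81582, ΔT = 2.3/(1−0.81582) = 12.4878 K.
With doubled cloud: g' = 0.85412, ΔT' = 2.3/(1−0.85412) = 15.7664 K.
Change = 15.7664 − 12.4878 = 3.28 K.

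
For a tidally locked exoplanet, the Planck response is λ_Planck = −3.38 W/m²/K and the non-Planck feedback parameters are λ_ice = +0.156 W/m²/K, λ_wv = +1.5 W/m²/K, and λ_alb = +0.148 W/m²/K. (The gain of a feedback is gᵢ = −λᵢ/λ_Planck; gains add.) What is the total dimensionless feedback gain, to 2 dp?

0.53

Convert to gains: g_ice = 0.156/3.38 = 0.04615; g_wv = 1.5/3.38 = 0.4438; g_alb = 0.148/3.38 = 0.04379.
Total gain g = 0.53374.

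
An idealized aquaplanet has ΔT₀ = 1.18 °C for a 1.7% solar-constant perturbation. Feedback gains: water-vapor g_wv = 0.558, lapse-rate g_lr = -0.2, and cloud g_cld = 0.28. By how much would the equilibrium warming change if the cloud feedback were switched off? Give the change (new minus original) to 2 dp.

Original: g = 0.638, ΔT = 1.18/(1−0.638) = 3.2597 °C.
Without cloud: g' = 0.358, ΔT' = 1.18/(1−0.358) = 1.8380 °C.
Change = 1.8380 − 3.2597 = -1.42 °C.

-1.42 °C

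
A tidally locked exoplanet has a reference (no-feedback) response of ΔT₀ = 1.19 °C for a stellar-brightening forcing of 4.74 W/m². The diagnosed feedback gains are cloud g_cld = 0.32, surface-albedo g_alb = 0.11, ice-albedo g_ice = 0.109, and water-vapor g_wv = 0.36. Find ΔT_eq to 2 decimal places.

11.78 °C

Total gain g = 0.32 + 0.11 + 0.109 + 0.36 = 0.899.
Amplification A = 1/(1 − 0.899) = 9.901.
ΔT = 1.19 × 9.901 = 11.78 °C.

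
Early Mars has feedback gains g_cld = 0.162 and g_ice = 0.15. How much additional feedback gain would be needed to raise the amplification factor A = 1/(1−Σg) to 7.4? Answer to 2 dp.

Current total gain = 0.312.
Target gain for A = 7.4: g* = 1 − 1/7.4 = 0.8649.
Additional gain needed = 0.8649 − 0.312 = 0.55.

0.55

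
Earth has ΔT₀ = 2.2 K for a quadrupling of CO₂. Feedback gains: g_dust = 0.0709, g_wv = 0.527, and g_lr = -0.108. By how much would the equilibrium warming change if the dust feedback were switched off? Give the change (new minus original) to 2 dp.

Original: g = 0.4899, ΔT = 2.2/(1−0.4899) = 4.3129 K.
Without dust: g' = 0.419, ΔT' = 2.2/(1−0.419) = 3.7866 K.
Change = 3.7866 − 4.3129 = -0.53 K.

-0.53 K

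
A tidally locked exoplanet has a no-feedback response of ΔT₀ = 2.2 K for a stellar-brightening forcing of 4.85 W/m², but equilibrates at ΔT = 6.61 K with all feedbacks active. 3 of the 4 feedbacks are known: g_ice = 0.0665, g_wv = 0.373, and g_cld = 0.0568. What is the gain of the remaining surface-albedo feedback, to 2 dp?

0.17

Amplification A = ΔT/ΔT₀ = 6.61/2.2 = 3.005.
Total gain g = 1 − 1/A = 1 − 1/3.005 = 0.6672.
Known gains sum to 0.0665 + 0.373 + 0.0568 = 0.4963.
g_alb = 0.6672 − 0.4963 = 0.17.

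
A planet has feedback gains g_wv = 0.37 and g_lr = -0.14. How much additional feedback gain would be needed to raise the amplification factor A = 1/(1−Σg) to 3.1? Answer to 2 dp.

0.45

Current total gain = 0.23.
Target gain for A = 3.1: g* = 1 − 1/3.1 = 0.6774.
Additional gain needed = 0.6774 − 0.23 = 0.45.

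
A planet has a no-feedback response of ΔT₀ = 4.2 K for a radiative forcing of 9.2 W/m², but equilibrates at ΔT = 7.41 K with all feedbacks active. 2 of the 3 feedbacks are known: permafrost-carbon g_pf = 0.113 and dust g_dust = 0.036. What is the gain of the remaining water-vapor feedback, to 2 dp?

Amplification A = ΔT/ΔT₀ = 7.41/4.2 = 1.764.
Total gain g = 1 − 1/A = 1 − 1/1.764 = 0.4331.
Known gains sum to 0.113 + 0.036 = 0.149.
g_wv = 0.4331 − 0.149 = 0.28.

0.28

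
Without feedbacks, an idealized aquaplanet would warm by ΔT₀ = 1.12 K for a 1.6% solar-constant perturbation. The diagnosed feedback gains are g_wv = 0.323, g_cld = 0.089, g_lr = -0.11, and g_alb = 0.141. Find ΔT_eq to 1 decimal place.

Total gain g = 0.323 + 0.089 − 0.11 + 0.141 = 0.443.
Amplification A = 1/(1 − 0.443) = 1.795.
ΔT = 1.12 × 1.795 = 2.0 K.

2.0 K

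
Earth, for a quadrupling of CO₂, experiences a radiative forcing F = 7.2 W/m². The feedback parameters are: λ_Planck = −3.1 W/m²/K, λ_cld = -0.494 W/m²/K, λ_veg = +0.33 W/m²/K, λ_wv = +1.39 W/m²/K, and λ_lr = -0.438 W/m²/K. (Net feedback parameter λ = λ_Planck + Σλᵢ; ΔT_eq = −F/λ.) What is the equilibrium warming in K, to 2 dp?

3.11 K

Net feedback parameter λ = (−3.1) + (-0.494) + (+0.33) + (+1.39) + (-0.438) = -2.312 W/m²/K.
ΔT = −F/λ = −7.2/(-2.312) = 3.11 K.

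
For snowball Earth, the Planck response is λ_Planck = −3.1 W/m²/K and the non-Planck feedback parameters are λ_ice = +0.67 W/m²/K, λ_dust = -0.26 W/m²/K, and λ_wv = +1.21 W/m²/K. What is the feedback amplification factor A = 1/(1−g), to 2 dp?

Convert to gains: g_ice = 0.67/3.1 = 0.2161; g_dust = -0.26/3.1 = -0.08387; g_wv = 1.21/3.1 = 0.3903.
Total gain g = 0.52253.
A = 1/(1 − 0.52253) = 2.09.

2.09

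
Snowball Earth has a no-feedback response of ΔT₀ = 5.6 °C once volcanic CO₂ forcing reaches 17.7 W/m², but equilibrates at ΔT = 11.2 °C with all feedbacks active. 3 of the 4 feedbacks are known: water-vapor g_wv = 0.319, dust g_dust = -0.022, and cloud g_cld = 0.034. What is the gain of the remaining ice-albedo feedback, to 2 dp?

0.17

Amplification A = ΔT/ΔT₀ = 11.2/5.6 = 2.
Total gain g = 1 − 1/A = 1 − 1/2 = 0.5.
Known gains sum to 0.319 − 0.022 + 0.034 = 0.331.
g_ice = 0.5 − 0.331 = 0.17.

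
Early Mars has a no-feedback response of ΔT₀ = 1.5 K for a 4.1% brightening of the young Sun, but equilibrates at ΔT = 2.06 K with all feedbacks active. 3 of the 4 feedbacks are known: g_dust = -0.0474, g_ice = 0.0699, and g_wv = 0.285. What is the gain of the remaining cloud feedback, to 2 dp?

-0.04

Amplification A = ΔT/ΔT₀ = 2.06/1.5 = 1.373.
Total gain g = 1 − 1/A = 1 − 1/1.373 = 0.2717.
Known gains sum to -0.0474 + 0.0699 + 0.285 = 0.3075.
g_cld = 0.2717 − 0.3075 = -0.04.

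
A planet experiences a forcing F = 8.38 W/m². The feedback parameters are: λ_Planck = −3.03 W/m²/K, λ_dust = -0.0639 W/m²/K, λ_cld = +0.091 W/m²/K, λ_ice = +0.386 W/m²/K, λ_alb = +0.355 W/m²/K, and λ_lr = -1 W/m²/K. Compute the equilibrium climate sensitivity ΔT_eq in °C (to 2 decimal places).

2.57 °C

Net feedback parameter λ = (−3.03) + (-0.0639) + (+0.091) + (+0.386) + (+0.355) + (-1) = -3.2619 W/m²/K.
ΔT = −F/λ = −8.38/(-3.2619) = 2.57 °C.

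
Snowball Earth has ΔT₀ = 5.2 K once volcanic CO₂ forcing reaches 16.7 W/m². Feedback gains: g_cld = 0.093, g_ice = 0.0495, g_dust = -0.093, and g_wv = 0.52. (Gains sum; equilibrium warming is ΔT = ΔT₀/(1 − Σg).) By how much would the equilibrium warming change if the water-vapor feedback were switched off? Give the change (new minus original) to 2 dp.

-6.61 K

Original: g = 0.5695, ΔT = 5.2/(1−0.5695) = 12.0790 K.
Without water-vapor: g' = 0.0495, ΔT' = 5.2/(1−0.0495) = 5.4708 K.
Change = 5.4708 − 12.0790 = -6.61 K.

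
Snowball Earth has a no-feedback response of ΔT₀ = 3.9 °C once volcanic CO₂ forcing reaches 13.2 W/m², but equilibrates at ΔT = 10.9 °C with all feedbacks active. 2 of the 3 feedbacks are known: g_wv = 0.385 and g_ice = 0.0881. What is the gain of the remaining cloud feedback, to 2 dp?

0.17

Amplification A = ΔT/ΔT₀ = 10.9/3.9 = 2.795.
Total gain g = 1 − 1/A = 1 − 1/2.795 = 0.6422.
Known gains sum to 0.385 + 0.0881 = 0.4731.
g_cld = 0.6422 − 0.4731 = 0.17.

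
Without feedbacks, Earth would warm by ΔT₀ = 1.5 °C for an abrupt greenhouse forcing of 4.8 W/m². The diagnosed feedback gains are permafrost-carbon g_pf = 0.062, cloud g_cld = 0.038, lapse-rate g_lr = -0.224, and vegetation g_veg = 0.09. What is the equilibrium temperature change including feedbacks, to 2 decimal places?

Total gain g = 0.062 + 0.038 − 0.224 + 0.09 = -0.034.
Amplification A = 1/(1 + 0.034) = 0.9671.
ΔT = 1.5 × 0.9671 = 1.45 °C.

1.45 °C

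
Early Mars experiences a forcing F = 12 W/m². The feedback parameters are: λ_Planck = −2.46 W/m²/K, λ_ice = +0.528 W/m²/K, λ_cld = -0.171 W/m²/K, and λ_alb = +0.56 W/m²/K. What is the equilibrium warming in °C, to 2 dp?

7.78 °C

Net feedback parameter λ = (−2.46) + (+0.528) + (-0.171) + (+0.56) = -1.543 W/m²/K.
ΔT = −F/λ = −12/(-1.543) = 7.78 °C.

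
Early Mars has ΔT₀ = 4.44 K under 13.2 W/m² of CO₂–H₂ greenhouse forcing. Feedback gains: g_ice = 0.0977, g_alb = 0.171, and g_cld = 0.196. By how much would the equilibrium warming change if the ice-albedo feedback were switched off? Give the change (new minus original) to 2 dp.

-1.28 K

Original: g = 0.4647, ΔT = 4.44/(1−0.4647) = 8.2944 K.
Without ice-albedo: g' = 0.367, ΔT' = 4.44/(1−0.367) = 7.0142 K.
Change = 7.0142 − 8.2944 = -1.28 K.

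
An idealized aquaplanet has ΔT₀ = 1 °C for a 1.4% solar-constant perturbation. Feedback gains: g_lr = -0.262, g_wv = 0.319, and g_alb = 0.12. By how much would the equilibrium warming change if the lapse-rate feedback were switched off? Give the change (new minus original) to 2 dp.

0.57 °C

Original: g = 0.177, ΔT = 1/(1−0.177) = 1.2151 °C.
Without lapse-rate: g' = 0.439, ΔT' = 1/(1−0.439) = 1.7825 °C.
Change = 1.7825 − 1.2151 = 0.57 °C.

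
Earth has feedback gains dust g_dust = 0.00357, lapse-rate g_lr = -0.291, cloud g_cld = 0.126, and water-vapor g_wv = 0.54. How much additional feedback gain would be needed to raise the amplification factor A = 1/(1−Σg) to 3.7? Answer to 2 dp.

0.35

Current total gain = 0.37857.
Target gain for A = 3.7: g* = 1 − 1/3.7 = 0.7297.
Additional gain needed = 0.7297 − 0.37857 = 0.35.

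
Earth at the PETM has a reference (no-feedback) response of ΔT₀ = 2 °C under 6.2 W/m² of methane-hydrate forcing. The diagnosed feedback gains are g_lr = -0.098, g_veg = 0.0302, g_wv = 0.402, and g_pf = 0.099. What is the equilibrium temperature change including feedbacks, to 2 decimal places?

3.53 °C

Total gain g = -0.098 + 0.0302 + 0.402 + 0.099 = 0.4332.
Amplification A = 1/(1 − 0.4332) = 1.764.
ΔT = 2 × 1.764 = 3.53 °C.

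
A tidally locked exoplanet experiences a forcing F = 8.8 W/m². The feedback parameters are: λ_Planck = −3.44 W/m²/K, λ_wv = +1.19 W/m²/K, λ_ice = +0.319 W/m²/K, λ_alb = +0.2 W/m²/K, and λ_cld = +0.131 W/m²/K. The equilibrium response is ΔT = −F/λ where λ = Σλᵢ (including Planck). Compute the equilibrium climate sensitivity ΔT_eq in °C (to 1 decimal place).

5.5 °C

Net feedback parameter λ = (−3.44) + (+1.19) + (+0.319) + (+0.2) + (+0.131) = -1.6 W/m²/K.
ΔT = −F/λ = −8.8/(-1.6) = 5.5 °C.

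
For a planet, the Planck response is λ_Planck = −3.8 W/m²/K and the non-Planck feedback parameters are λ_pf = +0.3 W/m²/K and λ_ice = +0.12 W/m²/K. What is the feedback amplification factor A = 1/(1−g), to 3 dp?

1.124

Convert to gains: g_pf = 0.3/3.8 = 0.07895; g_ice = 0.12/3.8 = 0.03158.
Total gain g = 0.11053.
A = 1/(1 − 0.11053) = 1.124.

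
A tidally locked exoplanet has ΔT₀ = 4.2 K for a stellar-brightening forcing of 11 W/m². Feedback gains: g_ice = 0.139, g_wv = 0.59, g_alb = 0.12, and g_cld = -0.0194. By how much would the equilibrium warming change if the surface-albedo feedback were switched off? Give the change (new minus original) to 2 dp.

-10.19 K

Original: g = 0.8296, ΔT = 4.2/(1−0.8296) = 24.6479 K.
Without surface-albedo: g' = 0.7096, ΔT' = 4.2/(1−0.7096) = 14.4628 K.
Change = 14.4628 − 24.6479 = -10.19 K.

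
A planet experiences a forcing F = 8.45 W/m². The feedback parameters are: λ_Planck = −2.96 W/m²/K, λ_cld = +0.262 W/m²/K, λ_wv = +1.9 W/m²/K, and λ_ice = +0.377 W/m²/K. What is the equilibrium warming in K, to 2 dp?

Net feedback parameter λ = (−2.96) + (+0.262) + (+1.9) + (+0.377) = -0.421 W/m²/K.
ΔT = −F/λ = −8.45/(-0.421) = 20.07 K.

20.07 K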